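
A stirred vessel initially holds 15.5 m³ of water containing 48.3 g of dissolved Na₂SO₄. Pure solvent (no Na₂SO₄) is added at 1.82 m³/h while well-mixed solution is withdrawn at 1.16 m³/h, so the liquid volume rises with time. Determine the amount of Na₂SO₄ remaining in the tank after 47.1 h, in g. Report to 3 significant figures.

6.98 g

Total volume: dV/dt = Q_in − Q_out = 0.66000 m³/h, so V(t) = 15.5 + 0.66000 t and V(47.1) = 46.586 m³.
Species balance (pure solvent in): dm/dt = −Q_out · m/V(t).
Separate: dm/m = −Q_out dt/V(t) ⇒ ln(m/m₀) = −(Q_out/(Q_in−Q_out)) ln(V/V₀).
m = m₀ (V₀/V)^(Q_out/(Q_in−Q_out)) = 48.3 × (15.5/46.586)^(1.7576) = 6.9817 g.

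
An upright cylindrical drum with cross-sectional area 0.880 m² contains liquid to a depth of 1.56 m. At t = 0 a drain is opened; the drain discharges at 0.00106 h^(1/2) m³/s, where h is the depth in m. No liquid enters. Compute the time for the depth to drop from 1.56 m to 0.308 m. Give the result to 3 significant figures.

A dh/dt = −Q_out = −0.00106 √h.
∫ h^(−1/2) dh = −(0.00106/A) ∫ dt, giving 2√h = 2√h₀ − (0.00106/A) t.
t = 2A(√h₀ − √h)/0.00106 = 2·0.880·(√1.56 − √0.308)/0.00106
  = 1.7600 × (1.2490 − 0.55498) / 0.00106 = 1152.3 s.

1150 s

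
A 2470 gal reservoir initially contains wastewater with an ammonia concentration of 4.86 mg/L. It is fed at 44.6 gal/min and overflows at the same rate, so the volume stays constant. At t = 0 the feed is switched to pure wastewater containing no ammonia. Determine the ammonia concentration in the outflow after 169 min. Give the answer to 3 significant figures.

0.230 mg/L

Species balance on the tank: V dC/dt = Q(C_in − C).
Time constant τ = V/Q = 2470/44.6 = 55.381 min.
Solution: C(t) = C_in + (C₀ − C_in) e^(−t/τ).
C(169) = 0 + (4.86 − 0)·e^(−169/55.381) = 0 + (4.8600)·0.047284 = 0.22980 mg/L.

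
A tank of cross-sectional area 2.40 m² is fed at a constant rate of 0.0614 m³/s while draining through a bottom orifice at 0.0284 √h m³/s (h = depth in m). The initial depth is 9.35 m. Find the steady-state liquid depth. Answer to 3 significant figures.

4.67 m

A dh/dt = Q_in − 0.0284 √h. Steady state requires inflow = outflow:
Q_in = 0.0284 √h_ss ⇒ √h_ss = 0.0614/0.0284 = 2.1620.
h_ss = 2.1620² = 4.6741 m. (Since h₀ = 9.35 m > h_ss, the level will fall toward this value.)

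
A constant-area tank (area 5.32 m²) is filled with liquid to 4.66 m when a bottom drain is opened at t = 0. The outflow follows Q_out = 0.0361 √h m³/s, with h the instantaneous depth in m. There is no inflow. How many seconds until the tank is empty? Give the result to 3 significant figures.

636 s

Volume balance on the tank: A dh/dt = −0.0361 √h.
∫ h^(−1/2) dh = −(0.0361/A) ∫ dt, giving 2√h = 2√h₀ − (0.0361/A) t.
Tank is empty when √h = 0: t_empty = 2A√h₀/0.0361.
t_empty = 2·5.32·√4.66/0.0361 = 10.640·2.1587/0.0361 = 636.25 s.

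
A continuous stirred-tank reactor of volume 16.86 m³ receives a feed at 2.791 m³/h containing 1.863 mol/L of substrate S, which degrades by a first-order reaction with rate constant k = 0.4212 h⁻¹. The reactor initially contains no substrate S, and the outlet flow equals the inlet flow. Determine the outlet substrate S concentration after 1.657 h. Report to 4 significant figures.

V dC/dt = Q(C_in − C) − k V C.
This is linear with rate a = Q/V + k = 0.586740 h⁻¹.
C_ss = Q C_in/(Q + kV) = 0.525617 mol/L; C(t) = C_ss + (C₀ − C_ss) e^(−a t).
C(1.657) = 0.525617 + (-0.525617)·e^(−0.586740·1.657) = 0.525617 + (-0.525617)·0.378239 = 0.326808 mol/L.

0.3268 mol/L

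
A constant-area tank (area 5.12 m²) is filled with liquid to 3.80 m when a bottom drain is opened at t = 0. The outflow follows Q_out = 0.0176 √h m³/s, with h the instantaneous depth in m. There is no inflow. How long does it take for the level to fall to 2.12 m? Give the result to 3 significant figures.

287 s

Mass balance (ρ constant): A dh/dt = −0.0176 √h.
This is separable: 2 d(√h)/dt = −0.0176/A, so √h = √h₀ − (0.0176/(2A)) t.
t = 2A(√h₀ − √h)/0.0176 = 2·5.12·(√3.80 − √2.12)/0.0176
  = 10.240 × (1.9494 − 1.4560) / 0.0176 = 287.03 s.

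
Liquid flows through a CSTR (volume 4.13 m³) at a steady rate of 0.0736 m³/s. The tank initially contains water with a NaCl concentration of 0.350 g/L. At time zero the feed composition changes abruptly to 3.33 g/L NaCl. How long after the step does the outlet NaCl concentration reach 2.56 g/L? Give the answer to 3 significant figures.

Species balance on the tank: V dC/dt = Q(C_in − C), so τ = V/Q = 56.114 s.
C(t) = C_in + (C₀ − C_in) e^(−t/τ). Set C = 2.56 and solve for t:
e^(−t/τ) = (C − C_in)/(C₀ − C_in) = (2.56 − 3.33)/(0.350 − 3.33) = 0.25839
t = −τ ln(…) = 56.114 × 1.3533 = 75.939 s.

75.9 s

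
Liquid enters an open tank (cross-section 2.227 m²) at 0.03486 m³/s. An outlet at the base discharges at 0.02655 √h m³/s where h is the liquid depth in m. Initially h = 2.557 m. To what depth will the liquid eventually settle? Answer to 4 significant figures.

A dh/dt = Q_in − 0.02655 √h. Steady state requires inflow = outflow:
Q_in = 0.02655 √h_ss ⇒ √h_ss = 0.03486/0.02655 = 1.31299.
h_ss = 1.31299² = 1.72395 m. (Since h₀ = 2.557 m > h_ss, the level will fall toward this value.)

1.724 m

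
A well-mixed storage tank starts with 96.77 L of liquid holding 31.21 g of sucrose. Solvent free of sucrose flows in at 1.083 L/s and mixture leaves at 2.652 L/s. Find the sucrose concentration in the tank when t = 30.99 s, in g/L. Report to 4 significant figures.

0.1992 g/L

Let m(t) be the amount of sucrose. Volume: V(t) = V₀ + (Q_in − Q_out) t = 96.77 − 1.56900 t; V(30.99) = 48.1467 L.
Solute balance: dm/dt = 0 − Q_out C = −Q_out m/V(t).
dm/m = −Q_out dt/(V₀ − 1.56900 t); integrating gives ln(m/m₀) = −(Q_out/(Q_in−Q_out)) ln(V/V₀).
m = m₀ (V₀/V)^(Q_out/(Q_in−Q_out)) = 31.21 × (96.77/48.1467)^(-1.69025) = 9.59078 g.
C = m/V = 9.59078/48.1467 = 0.199199 g/L.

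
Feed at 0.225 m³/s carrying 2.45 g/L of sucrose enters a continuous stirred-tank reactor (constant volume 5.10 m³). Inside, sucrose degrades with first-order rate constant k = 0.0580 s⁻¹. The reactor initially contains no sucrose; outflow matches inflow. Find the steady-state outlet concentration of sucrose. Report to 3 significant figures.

1.06 g/L

V dC/dt = Q(C_in − C) − k V C.
At steady state: 0 = Q C_in − (Q + kV) C_ss, so C_ss = Q C_in/(Q + kV).
C_ss = 0.225·2.45/(0.225 + 0.0580·5.10) = 0.55125/0.52080 = 1.0585 g/L.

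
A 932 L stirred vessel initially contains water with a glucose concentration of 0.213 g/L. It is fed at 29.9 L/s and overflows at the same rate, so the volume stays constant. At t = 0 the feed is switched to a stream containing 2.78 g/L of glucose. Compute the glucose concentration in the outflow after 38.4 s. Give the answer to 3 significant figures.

Mass balance on the solute (V constant): V dC/dt = Q(C_in − C).
Time constant τ = V/Q = 932/29.9 = 31.171 s.
This is linear first-order; C(t) = C_in + (C₀ − C_in) e^(−t/τ).
C(38.4) = 2.78 + (0.213 − 2.78)·e^(−38.4/31.171) = 2.78 + (-2.5670)·0.29173 = 2.0311 g/L.

2.03 g/L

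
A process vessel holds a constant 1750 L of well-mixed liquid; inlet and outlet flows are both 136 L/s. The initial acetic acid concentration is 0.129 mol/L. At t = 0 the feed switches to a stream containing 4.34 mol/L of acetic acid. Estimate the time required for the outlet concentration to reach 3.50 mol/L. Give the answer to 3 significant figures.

20.7 s

Species balance: V dC/dt = Q(C_in − C) ⇒ τ = V/Q = 12.868 s.
C(t) = C_in + (C₀ − C_in) e^(−t/τ). Set C = 3.50 and solve for t:
e^(−t/τ) = (C − C_in)/(C₀ − C_in) = (3.50 − 4.34)/(0.129 − 4.34) = 0.19948
t = −τ ln(…) = 12.868 × 1.6121 = 20.743 s.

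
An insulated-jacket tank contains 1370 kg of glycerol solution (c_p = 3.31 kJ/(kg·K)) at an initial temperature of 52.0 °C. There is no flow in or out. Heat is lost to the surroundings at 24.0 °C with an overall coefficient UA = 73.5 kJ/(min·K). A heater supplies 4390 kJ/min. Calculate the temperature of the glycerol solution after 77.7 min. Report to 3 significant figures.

M c_p dT/dt = −UA(T − T_amb) + Q̇.
dT/dt = (T_ss − T)/τ with T_ss = T_amb + Q̇/UA = 24.0 + 4390/73.5 = 83.728 °C, τ = M c_p/UA = 1370·3.31/73.5 = 61.697 min.
Integrating: T(t) = T_ss + (T₀ − T_ss) e^(−t/τ).
T(77.7) = 83.728 + (-31.728)·0.28383 = 74.723 °C.

74.7 °C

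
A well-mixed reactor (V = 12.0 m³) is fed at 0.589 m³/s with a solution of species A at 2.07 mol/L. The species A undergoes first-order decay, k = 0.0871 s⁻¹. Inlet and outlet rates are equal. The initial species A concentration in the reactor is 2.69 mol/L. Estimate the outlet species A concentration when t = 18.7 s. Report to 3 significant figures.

0.898 mol/L

Accumulation = in − out − consumed: V dC/dt = Q C_in − Q C − k V C.
This is linear with rate a = Q/V + k = 0.13618 s⁻¹.
C_ss = Q C_in/(Q + kV) = 0.74607 mol/L; C(t) = C_ss + (C₀ − C_ss) e^(−a t).
C(18.7) = 0.74607 + (1.9439)·e^(−0.13618·18.7) = 0.74607 + (1.9439)·0.078345 = 0.89837 mol/L.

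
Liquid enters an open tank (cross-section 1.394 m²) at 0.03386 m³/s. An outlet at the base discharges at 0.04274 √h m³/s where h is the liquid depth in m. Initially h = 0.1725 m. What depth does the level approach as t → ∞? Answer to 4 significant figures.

0.6276 m

A dh/dt = Q_in − 0.04274 √h. Steady state requires inflow = outflow:
Q_in = 0.04274 √h_ss ⇒ √h_ss = 0.03386/0.04274 = 0.792232.
h_ss = 0.792232² = 0.627632 m. (Since h₀ = 0.1725 m < h_ss, the level will rise toward this value.)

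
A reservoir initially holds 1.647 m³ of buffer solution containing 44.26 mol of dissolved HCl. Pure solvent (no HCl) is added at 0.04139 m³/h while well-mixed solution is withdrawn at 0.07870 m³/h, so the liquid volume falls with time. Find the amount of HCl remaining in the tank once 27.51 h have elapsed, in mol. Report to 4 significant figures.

5.648 mol

Let m(t) be the amount of HCl. Volume: V(t) = V₀ + (Q_in − Q_out) t = 1.647 − 0.0373100 t; V(27.51) = 0.620602 m³.
Species balance (pure solvent in): dm/dt = −Q_out · m/V(t).
Separate: dm/m = −Q_out dt/V(t) ⇒ ln(m/m₀) = −(Q_out/(Q_in−Q_out)) ln(V/V₀).
m = m₀ (V₀/V)^(Q_out/(Q_in−Q_out)) = 44.26 × (1.647/0.620602)^(-2.10935) = 5.64803 mol.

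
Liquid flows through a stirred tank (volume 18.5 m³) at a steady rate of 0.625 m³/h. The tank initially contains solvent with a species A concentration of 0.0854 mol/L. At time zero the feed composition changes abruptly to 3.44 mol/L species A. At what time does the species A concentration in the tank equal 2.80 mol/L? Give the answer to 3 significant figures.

Species balance: V dC/dt = Q(C_in − C) ⇒ τ = V/Q = 29.600 h.
C(t) = C_in + (C₀ − C_in) e^(−t/τ). Set C = 2.80 and solve for t:
e^(−t/τ) = (C − C_in)/(C₀ − C_in) = (2.80 − 3.44)/(0.0854 − 3.44) = 0.19078
t = −τ ln(…) = 29.600 × 1.6566 = 49.036 h.

49.0 h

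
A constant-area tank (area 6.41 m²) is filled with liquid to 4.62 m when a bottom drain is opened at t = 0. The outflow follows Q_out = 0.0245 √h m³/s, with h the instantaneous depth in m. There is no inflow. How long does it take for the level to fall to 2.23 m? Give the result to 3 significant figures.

A dh/dt = −Q_out = −0.0245 √h.
Separate and integrate: 2(√h − √h₀) = −(0.0245/A) t.
t = 2A(√h₀ − √h)/0.0245 = 2·6.41·(√4.62 − √2.23)/0.0245
  = 12.820 × (2.1494 − 1.4933) / 0.0245 = 343.31 s.

343 s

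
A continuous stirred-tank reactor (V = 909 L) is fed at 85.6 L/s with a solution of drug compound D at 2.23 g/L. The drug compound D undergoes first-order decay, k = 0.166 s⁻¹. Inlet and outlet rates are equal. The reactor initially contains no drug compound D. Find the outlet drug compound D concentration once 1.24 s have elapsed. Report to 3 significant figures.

Species balance: V dC/dt = Q C_in − Q C − k V C.
This is linear with rate a = Q/V + k = 0.26017 s⁻¹.
C_ss = Q C_in/(Q + kV) = 0.80716 g/L; C(t) = C_ss + (C₀ − C_ss) e^(−a t).
C(1.24) = 0.80716 + (-0.80716)·e^(−0.26017·1.24) = 0.80716 + (-0.80716)·0.72426 = 0.22257 g/L.

0.223 g/L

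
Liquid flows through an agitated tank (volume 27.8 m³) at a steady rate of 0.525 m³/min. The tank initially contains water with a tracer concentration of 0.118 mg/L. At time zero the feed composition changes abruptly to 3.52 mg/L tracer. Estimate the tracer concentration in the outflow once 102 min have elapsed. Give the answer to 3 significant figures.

3.02 mg/L

Transient balance on the dissolved component: V dC/dt = Q(C_in − C).
Time constant τ = V/Q = 27.8/0.525 = 52.952 min.
Solution: C(t) = C_in + (C₀ − C_in) e^(−t/τ).
C(102) = 3.52 + (0.118 − 3.52)·e^(−102/52.952) = 3.52 + (-3.4020)·0.14569 = 3.0244 mg/L.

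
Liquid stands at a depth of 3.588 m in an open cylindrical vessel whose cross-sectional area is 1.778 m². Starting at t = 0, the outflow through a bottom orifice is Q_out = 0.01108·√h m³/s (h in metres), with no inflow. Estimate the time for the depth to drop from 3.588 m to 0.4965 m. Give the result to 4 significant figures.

381.8 s

Mass balance (ρ constant): A dh/dt = −0.01108 √h.
This is separable: 2 d(√h)/dt = −0.01108/A, so √h = √h₀ − (0.01108/(2A)) t.
t = 2A(√h₀ − √h)/0.01108 = 2·1.778·(√3.588 − √0.4965)/0.01108
  = 3.55600 × (1.89420 − 0.704628) / 0.01108 = 381.780 s.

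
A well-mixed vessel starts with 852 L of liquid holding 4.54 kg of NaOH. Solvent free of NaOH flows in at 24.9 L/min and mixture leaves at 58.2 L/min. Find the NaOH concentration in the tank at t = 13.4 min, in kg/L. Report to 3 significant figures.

Let m(t) be the amount of NaOH. Volume: V(t) = V₀ + (Q_in − Q_out) t = 852 − 33.300 t; V(13.4) = 405.78 L.
No NaOH enters, so dm/dt = −Q_out · (m/V).
Separate: dm/m = −Q_out dt/V(t) ⇒ ln(m/m₀) = −(Q_out/(Q_in−Q_out)) ln(V/V₀).
m = m₀ (V₀/V)^(Q_out/(Q_in−Q_out)) = 4.54 × (852/405.78)^(-1.7477) = 1.2417 kg.
C = m/V = 1.2417/405.78 = 0.0030601 kg/L.

0.00306 kg/L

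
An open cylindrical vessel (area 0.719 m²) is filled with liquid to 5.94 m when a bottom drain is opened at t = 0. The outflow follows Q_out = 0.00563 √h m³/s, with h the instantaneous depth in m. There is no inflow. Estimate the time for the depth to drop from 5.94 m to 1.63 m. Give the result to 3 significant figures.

With no inflow, A dh/dt = −0.00563 √h.
∫ h^(−1/2) dh = −(0.00563/A) ∫ dt, giving 2√h = 2√h₀ − (0.00563/A) t.
t = 2A(√h₀ − √h)/0.00563 = 2·0.719·(√5.94 − √1.63)/0.00563
  = 1.4380 × (2.4372 − 1.2767) / 0.00563 = 296.41 s.

296 s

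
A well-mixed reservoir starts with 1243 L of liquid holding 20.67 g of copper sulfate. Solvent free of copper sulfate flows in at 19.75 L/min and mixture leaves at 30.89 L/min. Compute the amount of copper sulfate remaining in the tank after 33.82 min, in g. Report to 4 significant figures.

7.594 g

Total volume: dV/dt = Q_in − Q_out = -11.1400 L/min, so V(t) = 1243 − 11.1400 t and V(33.82) = 866.245 L.
Solute balance: dm/dt = 0 − Q_out C = −Q_out m/V(t).
Separate: dm/m = −Q_out dt/V(t) ⇒ ln(m/m₀) = −(Q_out/(Q_in−Q_out)) ln(V/V₀).
m = m₀ (V₀/V)^(Q_out/(Q_in−Q_out)) = 20.67 × (1243/866.245)^(-2.77289) = 7.59394 g.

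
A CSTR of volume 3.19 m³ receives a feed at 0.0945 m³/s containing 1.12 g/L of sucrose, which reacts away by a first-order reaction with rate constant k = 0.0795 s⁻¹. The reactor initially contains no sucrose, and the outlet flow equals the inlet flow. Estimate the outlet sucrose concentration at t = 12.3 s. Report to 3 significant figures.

Accumulation = in − out − consumed: V dC/dt = Q C_in − Q C − k V C.
dC/dt = (Q/V) C_in − (Q/V + k) C; effective rate a = Q/V + k = 0.029624 + 0.0795 = 0.10912 s⁻¹.
C_ss = Q C_in/(Q + kV) = 0.30405 g/L; C(t) = C_ss + (C₀ − C_ss) e^(−a t).
C(12.3) = 0.30405 + (-0.30405)·e^(−0.10912·12.3) = 0.30405 + (-0.30405)·0.26126 = 0.22461 g/L.

0.225 g/L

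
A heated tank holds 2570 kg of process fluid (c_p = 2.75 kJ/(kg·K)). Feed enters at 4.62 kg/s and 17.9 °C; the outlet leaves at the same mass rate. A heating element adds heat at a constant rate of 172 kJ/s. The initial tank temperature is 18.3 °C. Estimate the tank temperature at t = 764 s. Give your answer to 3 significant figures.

M c_p dT/dt = ṁ c_p (T_in − T) + Q̇.
Rearrange: dT/dt = (T_ss − T)/τ with τ = M/ṁ = 556.28 s and T_ss = T_in + Q̇/(ṁ c_p) = 31.438 °C.
Solution: T(t) = T_ss + (T₀ − T_ss) e^(−t/τ).
T(764) = 31.438 + (-13.138)·e^(−764/556.28) = 31.438 + (-13.138)·0.25324 = 28.111 °C.

28.1 °C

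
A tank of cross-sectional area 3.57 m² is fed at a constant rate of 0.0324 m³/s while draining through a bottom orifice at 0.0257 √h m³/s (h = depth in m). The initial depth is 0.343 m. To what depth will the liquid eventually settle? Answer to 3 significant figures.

A dh/dt = Q_in − 0.0257 √h. Steady state requires inflow = outflow:
Q_in = 0.0257 √h_ss ⇒ √h_ss = 0.0324/0.0257 = 1.2607.
h_ss = 1.2607² = 1.5894 m. (Since h₀ = 0.343 m < h_ss, the level will rise toward this value.)

1.59 m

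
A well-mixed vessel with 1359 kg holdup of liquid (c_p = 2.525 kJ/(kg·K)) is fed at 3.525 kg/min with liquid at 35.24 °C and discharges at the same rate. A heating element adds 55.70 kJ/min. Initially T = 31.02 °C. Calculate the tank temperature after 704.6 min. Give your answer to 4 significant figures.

M c_p dT/dt = ṁ c_p (T_in − T) + Q̇.
Rearrange: dT/dt = (T_ss − T)/τ with τ = M/ṁ = 385.532 min and T_ss = T_in + Q̇/(ṁ c_p) = 41.4980 °C.
Solution: T(t) = T_ss + (T₀ − T_ss) e^(−t/τ).
T(704.6) = 41.4980 + (-10.4780)·e^(−704.6/385.532) = 41.4980 + (-10.4780)·0.160798 = 39.8131 °C.

39.81 °C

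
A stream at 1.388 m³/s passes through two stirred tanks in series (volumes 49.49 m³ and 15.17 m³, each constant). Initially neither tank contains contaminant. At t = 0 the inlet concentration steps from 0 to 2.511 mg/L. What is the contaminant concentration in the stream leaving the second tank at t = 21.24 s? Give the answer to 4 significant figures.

0.6742 mg/L

Time constants: τᵢ = Vᵢ/Q for each well-mixed tank.
τ₁ = 49.49/1.388 = 35.6556 s; τ₂ = 15.17/1.388 = 10.9294 s.
Tank 1: C₁ = C_in(1 − e^(−t/τ₁)). Tank 2 (τ₁ ≠ τ₂): C₂ = C_in[1 − (τ₁ e^(−t/τ₁) − τ₂ e^(−t/τ₂))/(τ₁ − τ₂)].
At t = 21.24: e^(−t/τ₁) = 0.551177, e^(−t/τ₂) = 0.143219.
C₂ = 2.511·[1 − (35.6556·0.551177 − 10.9294·0.143219)/(24.7262)] = 2.511·0.268498 = 0.674199 mg/L.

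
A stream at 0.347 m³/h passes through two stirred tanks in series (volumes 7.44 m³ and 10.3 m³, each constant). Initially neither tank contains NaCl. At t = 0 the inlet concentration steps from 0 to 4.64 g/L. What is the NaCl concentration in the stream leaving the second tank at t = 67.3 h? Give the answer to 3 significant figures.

3.43 g/L

Each tank obeys Vᵢ dCᵢ/dt = Q(Cᵢ₋₁ − Cᵢ), so τᵢ = Vᵢ/Q.
τ₁ = 7.44/0.347 = 21.441 h; τ₂ = 10.3/0.347 = 29.683 h.
Solving the cascade with C₁(0)=C₂(0)=0 gives C₂(t) = C_in[1 − (τ₁ e^(−t/τ₁) − τ₂ e^(−t/τ₂))/(τ₁ − τ₂)].
At t = 67.3: e^(−t/τ₁) = 0.043332, e^(−t/τ₂) = 0.10359.
C₂ = 4.64·[1 − (21.441·0.043332 − 29.683·0.10359)/(-8.2421)] = 4.64·0.73965 = 3.4320 g/L.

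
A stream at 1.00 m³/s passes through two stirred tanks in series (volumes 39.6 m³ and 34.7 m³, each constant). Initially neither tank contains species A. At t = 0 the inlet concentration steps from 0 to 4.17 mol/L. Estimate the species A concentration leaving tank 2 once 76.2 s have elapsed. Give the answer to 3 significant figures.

Each tank obeys Vᵢ dCᵢ/dt = Q(Cᵢ₋₁ − Cᵢ), so τᵢ = Vᵢ/Q.
τ₁ = 39.6/1.00 = 39.600 s; τ₂ = 34.7/1.00 = 34.700 s.
Tank 1: C₁ = C_in(1 − e^(−t/τ₁)). Tank 2 (τ₁ ≠ τ₂): C₂ = C_in[1 − (τ₁ e^(−t/τ₁) − τ₂ e^(−t/τ₂))/(τ₁ − τ₂)].
At t = 76.2: e^(−t/τ₁) = 0.14599, e^(−t/τ₂) = 0.11125.
C₂ = 4.17·[1 − (39.600·0.14599 − 34.700·0.11125)/(4.9000)] = 4.17·0.60803 = 2.5355 mol/L.

2.54 mol/L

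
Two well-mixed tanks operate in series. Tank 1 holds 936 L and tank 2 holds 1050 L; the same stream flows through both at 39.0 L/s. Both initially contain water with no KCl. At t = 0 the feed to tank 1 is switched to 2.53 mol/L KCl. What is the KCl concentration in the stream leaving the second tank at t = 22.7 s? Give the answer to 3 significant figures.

Time constants: τᵢ = Vᵢ/Q for each well-mixed tank.
τ₁ = 936/39.0 = 24.000 s; τ₂ = 1050/39.0 = 26.923 s.
Solving the cascade with C₁(0)=C₂(0)=0 gives C₂(t) = C_in[1 − (τ₁ e^(−t/τ₁) − τ₂ e^(−t/τ₂))/(τ₁ − τ₂)].
At t = 22.7: e^(−t/τ₁) = 0.38836, e^(−t/τ₂) = 0.43036.
C₂ = 2.53·[1 − (24.000·0.38836 − 26.923·0.43036)/(-2.9231)] = 2.53·0.22480 = 0.56875 mol/L.

0.569 mol/L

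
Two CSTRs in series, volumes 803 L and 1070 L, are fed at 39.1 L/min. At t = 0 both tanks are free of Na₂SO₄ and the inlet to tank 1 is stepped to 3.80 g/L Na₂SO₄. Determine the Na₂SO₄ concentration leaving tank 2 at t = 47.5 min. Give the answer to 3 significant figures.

Species balance on tank i: dCᵢ/dt = (Cᵢ₋₁ − Cᵢ)/τᵢ with τᵢ = Vᵢ/Q.
τ₁ = 803/39.1 = 20.537 min; τ₂ = 1070/39.1 = 27.366 min.
Tank 1: C₁ = C_in(1 − e^(−t/τ₁)). Tank 2 (τ₁ ≠ τ₂): C₂ = C_in[1 − (τ₁ e^(−t/τ₁) − τ₂ e^(−t/τ₂))/(τ₁ − τ₂)].
At t = 47.5: e^(−t/τ₁) = 0.098975, e^(−t/τ₂) = 0.17627.
C₂ = 3.80·[1 − (20.537·0.098975 − 27.366·0.17627)/(-6.8286)] = 3.80·0.59127 = 2.2468 g/L.

2.25 g/L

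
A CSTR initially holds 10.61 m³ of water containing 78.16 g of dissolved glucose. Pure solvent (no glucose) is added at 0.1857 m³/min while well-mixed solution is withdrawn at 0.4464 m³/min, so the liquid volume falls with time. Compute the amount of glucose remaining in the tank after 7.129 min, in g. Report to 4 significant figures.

56.21 g

Let m(t) be the amount of glucose. Volume: V(t) = V₀ + (Q_in − Q_out) t = 10.61 − 0.260700 t; V(7.129) = 8.75147 m³.
Species balance (pure solvent in): dm/dt = −Q_out · m/V(t).
dm/m = −Q_out dt/(V₀ − 0.260700 t); integrating gives ln(m/m₀) = −(Q_out/(Q_in−Q_out)) ln(V/V₀).
m = m₀ (V₀/V)^(Q_out/(Q_in−Q_out)) = 78.16 × (10.61/8.75147)^(-1.71231) = 56.2052 g.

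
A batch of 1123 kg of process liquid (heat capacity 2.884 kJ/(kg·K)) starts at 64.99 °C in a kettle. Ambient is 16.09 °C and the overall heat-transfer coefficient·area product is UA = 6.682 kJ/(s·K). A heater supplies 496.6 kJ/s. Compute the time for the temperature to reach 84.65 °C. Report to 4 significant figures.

First-law balance (no shaft work): M c_p dT/dt = −UA(T − T_amb) + Q̇.
τ = M c_p/UA = 484.695 s; T_ss = T_amb + Q̇/UA = 16.09 + 496.6/6.682 = 90.4091 °C.
T(t) = T_ss + (T₀ − T_ss)e^(−t/τ); set T = 84.65:
t = −τ ln[(T − T_ss)/(T₀ − T_ss)] = −484.695 · ln(0.226565) = 719.638 s.

719.6 s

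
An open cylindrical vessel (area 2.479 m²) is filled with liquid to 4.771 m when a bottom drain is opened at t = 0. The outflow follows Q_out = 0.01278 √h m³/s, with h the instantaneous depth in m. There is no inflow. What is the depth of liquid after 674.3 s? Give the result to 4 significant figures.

0.1991 m

Mass balance (ρ constant): A dh/dt = −0.01278 √h.
∫ h^(−1/2) dh = −(0.01278/A) ∫ dt, giving 2√h = 2√h₀ − (0.01278/A) t.
√h = √4.771 − 0.01278·674.3/(2·2.479) = 2.18426 − 1.73811 = 0.446151.
h = 0.446151² = 0.199051 m.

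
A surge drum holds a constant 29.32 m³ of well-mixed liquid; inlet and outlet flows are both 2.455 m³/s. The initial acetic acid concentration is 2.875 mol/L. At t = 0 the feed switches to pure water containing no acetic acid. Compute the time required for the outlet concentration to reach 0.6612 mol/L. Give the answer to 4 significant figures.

Transient balance on the dissolved component: V dC/dt = Q(C_in − C), so τ = V/Q = 11.9430 s.
C(t) = C_in + (C₀ − C_in) e^(−t/τ). Set C = 0.6612 and solve for t:
e^(−t/τ) = (C − C_in)/(C₀ − C_in) = (0.6612 − 0)/(2.875 − 0) = 0.229983
t = −τ ln(…) = 11.9430 × 1.46975 = 17.5532 s.

17.55 s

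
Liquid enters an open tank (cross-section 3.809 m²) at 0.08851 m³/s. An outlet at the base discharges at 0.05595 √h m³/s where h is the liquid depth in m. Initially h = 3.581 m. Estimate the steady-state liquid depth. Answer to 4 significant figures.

Mass balance (ρ constant): A dh/dt = Q_in − 0.05595 √h. At steady state dh/dt = 0:
Q_in = 0.05595 √h_ss ⇒ √h_ss = 0.08851/0.05595 = 1.58195.
h_ss = 1.58195² = 2.50256 m. (Since h₀ = 3.581 m > h_ss, the level will fall toward this value.)

2.503 m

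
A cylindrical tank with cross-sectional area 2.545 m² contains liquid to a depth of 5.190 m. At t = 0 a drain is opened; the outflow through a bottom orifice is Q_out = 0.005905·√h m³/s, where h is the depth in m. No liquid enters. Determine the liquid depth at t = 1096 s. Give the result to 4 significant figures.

A dh/dt = −Q_out = −0.005905 √h.
∫ h^(−1/2) dh = −(0.005905/A) ∫ dt, giving 2√h = 2√h₀ − (0.005905/A) t.
√h = √5.190 − 0.005905·1096/(2·2.545) = 2.27816 − 1.27149 = 1.00667.
h = 1.00667² = 1.01338 m.

1.013 m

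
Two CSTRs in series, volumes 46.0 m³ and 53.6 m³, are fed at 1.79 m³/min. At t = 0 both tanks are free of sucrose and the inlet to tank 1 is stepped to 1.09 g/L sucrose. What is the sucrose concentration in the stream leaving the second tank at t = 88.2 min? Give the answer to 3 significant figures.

0.899 g/L

Species balance on tank i: dCᵢ/dt = (Cᵢ₋₁ − Cᵢ)/τᵢ with τᵢ = Vᵢ/Q.
τ₁ = 46.0/1.79 = 25.698 min; τ₂ = 53.6/1.79 = 29.944 min.
Solving the cascade with C₁(0)=C₂(0)=0 gives C₂(t) = C_in[1 − (τ₁ e^(−t/τ₁) − τ₂ e^(−t/τ₂))/(τ₁ − τ₂)].
At t = 88.2: e^(−t/τ₁) = 0.032318, e^(−t/τ₂) = 0.052577.
C₂ = 1.09·[1 − (25.698·0.032318 − 29.944·0.052577)/(-4.2458)] = 1.09·0.82481 = 0.89904 g/L.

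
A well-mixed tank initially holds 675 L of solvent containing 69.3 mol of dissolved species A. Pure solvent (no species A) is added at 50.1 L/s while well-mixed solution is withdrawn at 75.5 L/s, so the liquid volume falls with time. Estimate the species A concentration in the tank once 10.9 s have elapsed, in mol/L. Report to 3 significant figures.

Let m(t) be the amount of species A. Volume: V(t) = V₀ + (Q_in − Q_out) t = 675 − 25.400 t; V(10.9) = 398.14 L.
No species A enters, so dm/dt = −Q_out · (m/V).
dm/m = −Q_out dt/(V₀ − 25.400 t); integrating gives ln(m/m₀) = −(Q_out/(Q_in−Q_out)) ln(V/V₀).
m = m₀ (V₀/V)^(Q_out/(Q_in−Q_out)) = 69.3 × (675/398.14)^(-2.9724) = 14.429 mol.
C = m/V = 14.429/398.14 = 0.036242 mol/L.

0.0362 mol/L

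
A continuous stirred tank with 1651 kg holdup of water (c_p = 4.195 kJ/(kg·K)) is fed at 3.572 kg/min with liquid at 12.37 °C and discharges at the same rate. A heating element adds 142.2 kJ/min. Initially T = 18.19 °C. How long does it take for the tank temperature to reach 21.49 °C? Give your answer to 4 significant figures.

M c_p dT/dt = ṁ c_p (T_in − T) + Q̇.
τ = M/ṁ = 462.206 min; T_ss = T_in + Q̇/(ṁ c_p) = 21.8598 °C.
T(t) = T_ss + (T₀ − T_ss) e^(−t/τ). Set T = 21.49:
e^(−t/τ) = (21.49 − 21.8598)/(18.19 − 21.8598) = 0.100764
t = −462.206 · ln(0.100764) = 1060.75 min.

1061 min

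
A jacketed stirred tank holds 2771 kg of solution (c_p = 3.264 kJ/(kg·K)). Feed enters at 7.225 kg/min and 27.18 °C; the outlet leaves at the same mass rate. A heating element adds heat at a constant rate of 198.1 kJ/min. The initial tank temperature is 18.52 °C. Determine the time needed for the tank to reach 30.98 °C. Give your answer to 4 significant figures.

502.7 min

Energy balance: M c_p dT/dt = ṁ c_p (T_in − T) + 198.1.
τ = M/ṁ = 383.529 min; T_ss = T_in + Q̇/(ṁ c_p) = 35.5803 °C.
T(t) = T_ss + (T₀ − T_ss) e^(−t/τ). Set T = 30.98:
e^(−t/τ) = (30.98 − 35.5803)/(18.52 − 35.5803) = 0.269651
t = −383.529 · ln(0.269651) = 502.664 min.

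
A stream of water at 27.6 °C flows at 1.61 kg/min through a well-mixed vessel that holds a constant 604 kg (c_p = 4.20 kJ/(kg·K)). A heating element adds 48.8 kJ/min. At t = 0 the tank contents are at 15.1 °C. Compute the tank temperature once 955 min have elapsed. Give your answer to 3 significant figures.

M c_p dT/dt = ṁ c_p (T_in − T) + Q̇.
τ = M/ṁ = 375.16 min; T_ss = T_in + Q̇/(ṁ c_p) = 27.6 + 48.8/(1.61·4.20) = 34.817 °C.
Solution: T(t) = T_ss + (T₀ − T_ss) e^(−t/τ).
T(955) = 34.817 + (-19.717)·e^(−955/375.16) = 34.817 + (-19.717)·0.078425 = 33.271 °C.

33.3 °C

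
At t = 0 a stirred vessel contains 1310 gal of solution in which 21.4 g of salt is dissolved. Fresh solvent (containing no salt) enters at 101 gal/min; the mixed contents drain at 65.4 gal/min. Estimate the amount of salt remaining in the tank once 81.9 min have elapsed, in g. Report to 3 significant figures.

2.49 g

Let m(t) be the amount of salt. Volume: V(t) = V₀ + (Q_in − Q_out) t = 1310 + 35.600 t; V(81.9) = 4225.6 gal.
Solute balance: dm/dt = 0 − Q_out C = −Q_out m/V(t).
Separate: dm/m = −Q_out dt/V(t) ⇒ ln(m/m₀) = −(Q_out/(Q_in−Q_out)) ln(V/V₀).
m = m₀ (V₀/V)^(Q_out/(Q_in−Q_out)) = 21.4 × (1310/4225.6)^(1.8371) = 2.4891 g.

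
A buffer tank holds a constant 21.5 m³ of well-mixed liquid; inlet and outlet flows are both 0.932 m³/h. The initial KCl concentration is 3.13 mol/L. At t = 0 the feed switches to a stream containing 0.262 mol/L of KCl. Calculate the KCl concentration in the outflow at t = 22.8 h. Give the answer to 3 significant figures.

Mass balance on the solute (V constant): V dC/dt = Q(C_in − C).
So dC/dt = (C_in − C)/τ with τ = V/Q = 21.5/0.932 = 23.069 h.
C approaches C_in exponentially: C(t) = C_in + (C₀ − C_in) e^(−t/τ).
C(22.8) = 0.262 + (3.13 − 0.262)·e^(−22.8/23.069) = 0.262 + (2.8680)·0.37219 = 1.3294 mol/L.

1.33 mol/L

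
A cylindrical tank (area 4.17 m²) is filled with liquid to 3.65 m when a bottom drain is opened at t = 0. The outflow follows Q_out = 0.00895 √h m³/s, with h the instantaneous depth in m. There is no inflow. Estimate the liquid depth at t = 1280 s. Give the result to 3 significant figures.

0.288 m

A dh/dt = −Q_out = −0.00895 √h.
This is separable: 2 d(√h)/dt = −0.00895/A, so √h = √h₀ − (0.00895/(2A)) t.
√h = √3.65 − 0.00895·1280/(2·4.17) = 1.9105 − 1.3736 = 0.53688.
h = 0.53688² = 0.28824 m.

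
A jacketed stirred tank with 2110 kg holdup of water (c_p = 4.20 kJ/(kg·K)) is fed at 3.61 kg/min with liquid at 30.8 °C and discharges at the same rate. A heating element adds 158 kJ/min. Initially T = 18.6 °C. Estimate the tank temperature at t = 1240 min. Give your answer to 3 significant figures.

Energy balance: M c_p dT/dt = ṁ c_p (T_in − T) + 158.
Rearrange: dT/dt = (T_ss − T)/τ with τ = M/ṁ = 584.49 min and T_ss = T_in + Q̇/(ṁ c_p) = 41.221 °C.
Integrating: T(t) = T_ss + (T₀ − T_ss) e^(−t/τ).
T(1240) = 41.221 + (-22.621)·e^(−1240/584.49) = 41.221 + (-22.621)·0.11985 = 38.510 °C.

38.5 °C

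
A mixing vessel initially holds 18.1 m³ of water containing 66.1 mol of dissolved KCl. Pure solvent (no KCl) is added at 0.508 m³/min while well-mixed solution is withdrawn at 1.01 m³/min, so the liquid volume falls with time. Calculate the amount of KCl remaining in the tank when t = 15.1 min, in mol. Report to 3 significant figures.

22.2 mol

Total volume: dV/dt = Q_in − Q_out = -0.50200 m³/min, so V(t) = 18.1 − 0.50200 t and V(15.1) = 10.520 m³.
Solute balance: dm/dt = 0 − Q_out C = −Q_out m/V(t).
Separate: dm/m = −Q_out dt/V(t) ⇒ ln(m/m₀) = −(Q_out/(Q_in−Q_out)) ln(V/V₀).
m = m₀ (V₀/V)^(Q_out/(Q_in−Q_out)) = 66.1 × (18.1/10.520)^(-2.0120) = 22.184 mol.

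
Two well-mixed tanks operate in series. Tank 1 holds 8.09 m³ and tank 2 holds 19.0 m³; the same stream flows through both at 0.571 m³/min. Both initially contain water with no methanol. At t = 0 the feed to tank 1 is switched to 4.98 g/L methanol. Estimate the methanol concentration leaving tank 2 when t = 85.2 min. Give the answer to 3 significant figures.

Species balance on tank i: dCᵢ/dt = (Cᵢ₋₁ − Cᵢ)/τᵢ with τᵢ = Vᵢ/Q.
τ₁ = 8.09/0.571 = 14.168 min; τ₂ = 19.0/0.571 = 33.275 min.
Solving the cascade with C₁(0)=C₂(0)=0 gives C₂(t) = C_in[1 − (τ₁ e^(−t/τ₁) − τ₂ e^(−t/τ₂))/(τ₁ − τ₂)].
At t = 85.2: e^(−t/τ₁) = 0.0024455, e^(−t/τ₂) = 0.077267.
C₂ = 4.98·[1 − (14.168·0.0024455 − 33.275·0.077267)/(-19.107)] = 4.98·0.86725 = 4.3189 g/L.

4.32 g/L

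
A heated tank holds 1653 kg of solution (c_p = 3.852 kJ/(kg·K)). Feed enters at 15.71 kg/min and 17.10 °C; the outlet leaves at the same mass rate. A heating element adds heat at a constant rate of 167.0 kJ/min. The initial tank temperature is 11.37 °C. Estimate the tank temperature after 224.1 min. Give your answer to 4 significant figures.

18.85 °C

Heat balance on the well-mixed liquid: M c_p dT/dt = ṁ c_p (T_in − T) + 167.0.
Rearrange: dT/dt = (T_ss − T)/τ with τ = M/ṁ = 105.220 min and T_ss = T_in + Q̇/(ṁ c_p) = 19.8597 °C.
This is linear first-order; T(t) = T_ss + (T₀ − T_ss) e^(−t/τ).
T(224.1) = 19.8597 + (-8.48965)·e^(−224.1/105.220) = 19.8597 + (-8.48965)·0.118857 = 18.8506 °C.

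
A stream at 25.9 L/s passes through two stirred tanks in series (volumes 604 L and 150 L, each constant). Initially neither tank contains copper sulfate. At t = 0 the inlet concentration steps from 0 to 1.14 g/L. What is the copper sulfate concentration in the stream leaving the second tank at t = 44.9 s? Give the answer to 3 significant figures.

0.919 g/L

Species balance on tank i: dCᵢ/dt = (Cᵢ₋₁ − Cᵢ)/τᵢ with τᵢ = Vᵢ/Q.
τ₁ = 604/25.9 = 23.320 s; τ₂ = 150/25.9 = 5.7915 s.
Tank 1: C₁ = C_in(1 − e^(−t/τ₁)). Tank 2 (τ₁ ≠ τ₂): C₂ = C_in[1 − (τ₁ e^(−t/τ₁) − τ₂ e^(−t/τ₂))/(τ₁ − τ₂)].
At t = 44.9: e^(−t/τ₁) = 0.14583, e^(−t/τ₂) = 0.00042957.
C₂ = 1.14·[1 − (23.320·0.14583 − 5.7915·0.00042957)/(17.529)] = 1.14·0.80614 = 0.91900 g/L.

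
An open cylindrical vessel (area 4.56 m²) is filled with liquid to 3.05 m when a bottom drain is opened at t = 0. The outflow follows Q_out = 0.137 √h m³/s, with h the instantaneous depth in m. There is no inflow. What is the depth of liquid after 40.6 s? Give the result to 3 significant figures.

A dh/dt = −Q_out = −0.137 √h.
This is separable: 2 d(√h)/dt = −0.137/A, so √h = √h₀ − (0.137/(2A)) t.
√h = √3.05 − 0.137·40.6/(2·4.56) = 1.7464 − 0.60989 = 1.1365.
h = 1.1365² = 1.2917 m.

1.29 m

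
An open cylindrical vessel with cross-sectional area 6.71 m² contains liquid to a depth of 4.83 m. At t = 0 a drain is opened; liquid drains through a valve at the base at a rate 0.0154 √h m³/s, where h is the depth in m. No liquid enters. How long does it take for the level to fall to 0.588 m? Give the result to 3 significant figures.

1250 s

A dh/dt = −Q_out = −0.0154 √h.
This is separable: 2 d(√h)/dt = −0.0154/A, so √h = √h₀ − (0.0154/(2A)) t.
t = 2A(√h₀ − √h)/0.0154 = 2·6.71·(√4.83 − √0.588)/0.0154
  = 13.420 × (2.1977 − 0.76681) / 0.0154 = 1246.9 s.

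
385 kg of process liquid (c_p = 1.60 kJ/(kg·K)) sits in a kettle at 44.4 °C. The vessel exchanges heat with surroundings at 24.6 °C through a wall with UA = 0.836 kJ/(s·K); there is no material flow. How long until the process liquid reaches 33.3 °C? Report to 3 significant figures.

Unsteady energy balance on the tank contents: M c_p dT/dt = −UA(T − T_amb).
τ = M c_p/UA = 736.84 s; T_ss = T_amb = 24.600 °C.
T(t) = T_ss + (T₀ − T_ss)e^(−t/τ); set T = 33.3:
t = −τ ln[(T − T_ss)/(T₀ − T_ss)] = −736.84 · ln(0.43939) = 605.95 s.

606 s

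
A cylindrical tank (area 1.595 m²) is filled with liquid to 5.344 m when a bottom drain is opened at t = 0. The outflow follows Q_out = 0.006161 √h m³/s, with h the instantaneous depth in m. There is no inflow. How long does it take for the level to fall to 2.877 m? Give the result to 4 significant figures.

318.7 s

A dh/dt = −Q_out = −0.006161 √h.
Separate and integrate: 2(√h − √h₀) = −(0.006161/A) t.
t = 2A(√h₀ − √h)/0.006161 = 2·1.595·(√5.344 − √2.877)/0.006161
  = 3.19000 × (2.31171 − 1.69617) / 0.006161 = 318.709 s.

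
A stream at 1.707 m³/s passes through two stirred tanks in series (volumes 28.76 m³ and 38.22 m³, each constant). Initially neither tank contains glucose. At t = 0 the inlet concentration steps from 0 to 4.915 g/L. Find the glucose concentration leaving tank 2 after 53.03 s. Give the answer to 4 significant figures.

3.698 g/L

Each tank obeys Vᵢ dCᵢ/dt = Q(Cᵢ₋₁ − Cᵢ), so τᵢ = Vᵢ/Q.
τ₁ = 28.76/1.707 = 16.8483 s; τ₂ = 38.22/1.707 = 22.3902 s.
Solving the cascade with C₁(0)=C₂(0)=0 gives C₂(t) = C_in[1 − (τ₁ e^(−t/τ₁) − τ₂ e^(−t/τ₂))/(τ₁ − τ₂)].
At t = 53.03: e^(−t/τ₁) = 0.0429592, e^(−t/τ₂) = 0.0936256.
C₂ = 4.915·[1 − (16.8483·0.0429592 − 22.3902·0.0936256)/(-5.54189)] = 4.915·0.752340 = 3.69775 g/L.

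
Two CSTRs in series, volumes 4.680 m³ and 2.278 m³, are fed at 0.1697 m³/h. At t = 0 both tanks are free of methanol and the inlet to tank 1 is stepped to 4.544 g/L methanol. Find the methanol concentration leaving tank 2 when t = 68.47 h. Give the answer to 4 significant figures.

3.831 g/L

Time constants: τᵢ = Vᵢ/Q for each well-mixed tank.
τ₁ = 4.680/0.1697 = 27.5781 h; τ₂ = 2.278/0.1697 = 13.4237 h.
Tank 1: C₁ = C_in(1 − e^(−t/τ₁)). Tank 2 (τ₁ ≠ τ₂): C₂ = C_in[1 − (τ₁ e^(−t/τ₁) − τ₂ e^(−t/τ₂))/(τ₁ − τ₂)].
At t = 68.47: e^(−t/τ₁) = 0.0835117, e^(−t/τ₂) = 0.00609258.
C₂ = 4.544·[1 − (27.5781·0.0835117 − 13.4237·0.00609258)/(14.1544)] = 4.544·0.843066 = 3.83089 g/L.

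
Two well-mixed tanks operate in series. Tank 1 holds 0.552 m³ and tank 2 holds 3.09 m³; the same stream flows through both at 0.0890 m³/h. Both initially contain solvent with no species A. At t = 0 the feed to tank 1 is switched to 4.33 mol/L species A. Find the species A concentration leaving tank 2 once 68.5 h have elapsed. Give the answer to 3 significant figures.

3.60 mol/L

Species balance on tank i: dCᵢ/dt = (Cᵢ₋₁ − Cᵢ)/τᵢ with τᵢ = Vᵢ/Q.
τ₁ = 0.552/0.0890 = 6.2022 h; τ₂ = 3.09/0.0890 = 34.719 h.
Solving the cascade with C₁(0)=C₂(0)=0 gives C₂(t) = C_in[1 − (τ₁ e^(−t/τ₁) − τ₂ e^(−t/τ₂))/(τ₁ − τ₂)].
At t = 68.5: e^(−t/τ₁) = 1.5977e-05, e^(−t/τ₂) = 0.13904.
C₂ = 4.33·[1 − (6.2022·1.5977e-05 − 34.719·0.13904)/(-28.517)] = 4.33·0.83072 = 3.5970 mol/L.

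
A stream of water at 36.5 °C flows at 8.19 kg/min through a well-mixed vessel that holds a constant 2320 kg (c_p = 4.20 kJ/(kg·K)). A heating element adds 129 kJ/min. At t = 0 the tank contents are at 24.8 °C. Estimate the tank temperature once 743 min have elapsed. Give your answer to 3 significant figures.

Heat balance on the well-mixed liquid: M c_p dT/dt = ṁ c_p (T_in − T) + 129.
τ = M/ṁ = 283.27 min; T_ss = T_in + Q̇/(ṁ c_p) = 36.5 + 129/(8.19·4.20) = 40.250 °C.
T approaches T_ss exponentially: T(t) = T_ss + (T₀ − T_ss) e^(−t/τ).
T(743) = 40.250 + (-15.450)·e^(−743/283.27) = 40.250 + (-15.450)·0.072591 = 39.129 °C.

39.1 °C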